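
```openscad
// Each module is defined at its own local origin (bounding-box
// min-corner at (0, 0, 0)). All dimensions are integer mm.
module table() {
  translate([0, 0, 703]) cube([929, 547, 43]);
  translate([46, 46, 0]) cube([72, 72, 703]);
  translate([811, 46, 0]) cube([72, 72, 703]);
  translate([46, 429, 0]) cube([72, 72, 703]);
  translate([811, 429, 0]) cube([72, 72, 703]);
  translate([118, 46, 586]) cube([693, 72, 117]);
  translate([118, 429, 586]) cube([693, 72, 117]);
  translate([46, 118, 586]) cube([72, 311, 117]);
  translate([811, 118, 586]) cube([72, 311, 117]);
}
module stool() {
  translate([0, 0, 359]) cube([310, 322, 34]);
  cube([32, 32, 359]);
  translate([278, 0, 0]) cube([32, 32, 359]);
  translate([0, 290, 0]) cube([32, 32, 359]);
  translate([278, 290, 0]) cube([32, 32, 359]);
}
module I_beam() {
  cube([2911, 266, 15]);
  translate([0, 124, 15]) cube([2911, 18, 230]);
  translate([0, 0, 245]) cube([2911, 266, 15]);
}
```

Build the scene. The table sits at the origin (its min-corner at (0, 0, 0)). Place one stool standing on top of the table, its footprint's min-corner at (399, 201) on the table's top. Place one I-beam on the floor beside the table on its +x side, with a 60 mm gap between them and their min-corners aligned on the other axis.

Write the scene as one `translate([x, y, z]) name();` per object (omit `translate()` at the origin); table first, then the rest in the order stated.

table();
translate([399, 201, 746]) stool();
translate([989, 0, 0]) I_beam();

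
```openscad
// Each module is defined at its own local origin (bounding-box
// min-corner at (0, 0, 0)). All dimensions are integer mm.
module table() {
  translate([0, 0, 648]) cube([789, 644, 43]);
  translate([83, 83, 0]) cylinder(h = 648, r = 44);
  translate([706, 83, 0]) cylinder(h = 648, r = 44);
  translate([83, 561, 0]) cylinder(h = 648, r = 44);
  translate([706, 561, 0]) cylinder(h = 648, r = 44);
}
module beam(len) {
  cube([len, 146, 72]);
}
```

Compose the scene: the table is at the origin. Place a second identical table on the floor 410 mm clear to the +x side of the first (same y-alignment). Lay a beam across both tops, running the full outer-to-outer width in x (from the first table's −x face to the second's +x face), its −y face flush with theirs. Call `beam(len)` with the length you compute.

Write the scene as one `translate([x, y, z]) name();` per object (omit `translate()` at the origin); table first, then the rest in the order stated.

table();
translate([1199, 0, 0]) table();
translate([0, 0, 691]) beam(1988);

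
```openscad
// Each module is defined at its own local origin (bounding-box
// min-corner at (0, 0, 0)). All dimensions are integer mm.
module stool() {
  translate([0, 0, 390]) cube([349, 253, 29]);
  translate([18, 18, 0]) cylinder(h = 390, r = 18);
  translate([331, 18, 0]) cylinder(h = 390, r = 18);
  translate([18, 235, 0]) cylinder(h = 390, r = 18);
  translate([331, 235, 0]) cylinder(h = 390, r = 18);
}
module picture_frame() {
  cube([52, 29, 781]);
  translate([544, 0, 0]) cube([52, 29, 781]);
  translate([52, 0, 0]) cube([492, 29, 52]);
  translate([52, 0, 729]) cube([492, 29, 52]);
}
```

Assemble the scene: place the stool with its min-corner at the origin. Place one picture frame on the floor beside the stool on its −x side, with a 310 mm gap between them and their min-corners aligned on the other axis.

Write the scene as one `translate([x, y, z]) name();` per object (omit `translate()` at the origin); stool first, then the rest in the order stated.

stool();
translate([-906, 0, 0]) picture_frame();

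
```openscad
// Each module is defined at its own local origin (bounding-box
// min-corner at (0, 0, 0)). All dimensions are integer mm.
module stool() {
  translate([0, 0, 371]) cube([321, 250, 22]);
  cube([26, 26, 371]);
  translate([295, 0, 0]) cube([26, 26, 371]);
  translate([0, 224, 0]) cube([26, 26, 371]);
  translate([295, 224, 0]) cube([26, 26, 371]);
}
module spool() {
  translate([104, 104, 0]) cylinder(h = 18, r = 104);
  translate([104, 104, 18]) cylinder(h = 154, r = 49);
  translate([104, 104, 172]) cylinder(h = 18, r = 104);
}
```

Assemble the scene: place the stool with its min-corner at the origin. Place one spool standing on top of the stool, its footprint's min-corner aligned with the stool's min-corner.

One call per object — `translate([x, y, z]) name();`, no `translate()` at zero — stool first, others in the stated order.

stool();
translate([0, 0, 393]) spool();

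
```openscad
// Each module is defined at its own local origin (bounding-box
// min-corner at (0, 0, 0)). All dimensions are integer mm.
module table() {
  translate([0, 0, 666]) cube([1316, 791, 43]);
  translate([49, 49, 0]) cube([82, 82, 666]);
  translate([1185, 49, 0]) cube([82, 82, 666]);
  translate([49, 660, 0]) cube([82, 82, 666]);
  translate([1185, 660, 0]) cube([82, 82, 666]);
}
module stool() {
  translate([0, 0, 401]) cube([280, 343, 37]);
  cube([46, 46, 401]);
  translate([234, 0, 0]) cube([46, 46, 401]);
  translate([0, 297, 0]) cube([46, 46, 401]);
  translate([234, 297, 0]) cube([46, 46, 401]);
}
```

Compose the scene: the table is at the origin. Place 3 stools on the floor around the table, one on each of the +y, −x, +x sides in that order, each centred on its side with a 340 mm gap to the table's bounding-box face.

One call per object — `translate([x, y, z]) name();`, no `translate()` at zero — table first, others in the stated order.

table();
translate([518, 1131, 0]) stool();
translate([-620, 224, 0]) stool();
translate([1656, 224, 0]) stool();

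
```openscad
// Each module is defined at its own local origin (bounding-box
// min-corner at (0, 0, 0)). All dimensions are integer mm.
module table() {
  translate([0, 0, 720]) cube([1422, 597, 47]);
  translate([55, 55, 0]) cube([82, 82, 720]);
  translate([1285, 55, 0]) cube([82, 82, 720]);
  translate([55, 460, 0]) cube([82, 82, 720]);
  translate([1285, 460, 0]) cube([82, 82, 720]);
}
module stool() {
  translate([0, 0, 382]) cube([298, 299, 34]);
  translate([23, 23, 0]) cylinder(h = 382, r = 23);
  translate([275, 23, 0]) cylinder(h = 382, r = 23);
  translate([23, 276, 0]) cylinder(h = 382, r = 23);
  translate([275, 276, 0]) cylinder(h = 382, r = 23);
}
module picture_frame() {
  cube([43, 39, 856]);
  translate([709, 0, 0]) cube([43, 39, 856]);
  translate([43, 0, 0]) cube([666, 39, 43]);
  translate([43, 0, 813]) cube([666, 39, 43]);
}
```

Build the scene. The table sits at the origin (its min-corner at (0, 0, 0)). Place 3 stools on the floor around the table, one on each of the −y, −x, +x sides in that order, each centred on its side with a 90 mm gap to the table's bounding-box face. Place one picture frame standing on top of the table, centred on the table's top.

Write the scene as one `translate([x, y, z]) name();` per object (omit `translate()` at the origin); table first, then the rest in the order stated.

table();
translate([562, -389, 0]) stool();
translate([-388, 149, 0]) stool();
translate([1512, 149, 0]) stool();
translate([335, 279, 767]) picture_frame();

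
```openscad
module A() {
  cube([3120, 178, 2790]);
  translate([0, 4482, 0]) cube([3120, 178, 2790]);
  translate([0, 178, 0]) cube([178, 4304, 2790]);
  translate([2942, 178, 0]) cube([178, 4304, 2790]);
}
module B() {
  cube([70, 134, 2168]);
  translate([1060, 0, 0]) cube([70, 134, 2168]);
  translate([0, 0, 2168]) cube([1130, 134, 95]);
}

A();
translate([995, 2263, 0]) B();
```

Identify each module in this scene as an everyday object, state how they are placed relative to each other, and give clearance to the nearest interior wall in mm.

A is a house frame. B is a door frame. The door frame sits inside the house frame, centred. The clearance to the nearest interior wall is 817 mm.

Clearances: x = 817, y = 2085; minimum 817 mm.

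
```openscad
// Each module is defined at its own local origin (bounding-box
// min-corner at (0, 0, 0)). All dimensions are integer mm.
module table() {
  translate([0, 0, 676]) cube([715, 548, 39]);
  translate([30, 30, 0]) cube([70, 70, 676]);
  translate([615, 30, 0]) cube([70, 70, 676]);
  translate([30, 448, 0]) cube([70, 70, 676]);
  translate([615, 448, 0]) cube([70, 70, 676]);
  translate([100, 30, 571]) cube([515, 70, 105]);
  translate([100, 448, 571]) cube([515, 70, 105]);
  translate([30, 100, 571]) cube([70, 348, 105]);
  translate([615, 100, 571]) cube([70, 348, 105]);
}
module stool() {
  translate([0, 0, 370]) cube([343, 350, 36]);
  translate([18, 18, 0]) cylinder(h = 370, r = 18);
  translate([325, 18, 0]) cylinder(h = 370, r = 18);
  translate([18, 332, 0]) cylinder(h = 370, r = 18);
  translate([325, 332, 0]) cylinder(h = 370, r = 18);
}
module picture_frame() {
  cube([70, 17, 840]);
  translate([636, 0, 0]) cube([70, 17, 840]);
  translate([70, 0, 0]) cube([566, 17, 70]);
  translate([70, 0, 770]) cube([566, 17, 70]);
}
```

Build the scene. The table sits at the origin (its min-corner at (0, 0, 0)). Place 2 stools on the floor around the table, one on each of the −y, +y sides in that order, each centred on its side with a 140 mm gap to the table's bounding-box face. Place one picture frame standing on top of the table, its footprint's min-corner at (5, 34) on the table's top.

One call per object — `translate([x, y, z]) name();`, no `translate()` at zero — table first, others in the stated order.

table();
translate([186, -490, 0]) stool();
translate([186, 688, 0]) stool();
translate([5, 34, 715]) picture_frame();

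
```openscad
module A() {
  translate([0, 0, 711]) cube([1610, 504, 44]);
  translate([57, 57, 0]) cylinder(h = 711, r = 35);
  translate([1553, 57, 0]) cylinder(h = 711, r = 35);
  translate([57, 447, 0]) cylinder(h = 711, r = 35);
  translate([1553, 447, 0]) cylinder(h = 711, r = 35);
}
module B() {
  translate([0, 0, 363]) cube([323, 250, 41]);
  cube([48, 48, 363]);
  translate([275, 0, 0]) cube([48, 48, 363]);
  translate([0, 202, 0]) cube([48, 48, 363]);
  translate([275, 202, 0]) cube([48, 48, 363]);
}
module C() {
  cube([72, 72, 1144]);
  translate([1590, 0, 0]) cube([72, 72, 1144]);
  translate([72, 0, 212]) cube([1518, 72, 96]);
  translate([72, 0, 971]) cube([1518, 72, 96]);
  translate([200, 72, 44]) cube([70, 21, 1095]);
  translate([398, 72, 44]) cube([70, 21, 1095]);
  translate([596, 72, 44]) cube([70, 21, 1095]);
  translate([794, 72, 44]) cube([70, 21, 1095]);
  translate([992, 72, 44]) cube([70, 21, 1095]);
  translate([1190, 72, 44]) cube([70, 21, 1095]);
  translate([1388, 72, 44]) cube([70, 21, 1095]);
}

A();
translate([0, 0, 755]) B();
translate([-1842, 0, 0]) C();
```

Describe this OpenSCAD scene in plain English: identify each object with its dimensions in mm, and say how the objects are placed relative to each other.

A is a rectangular dining table. The top is 1610×504×44 mm with its upper surface at z = 755 mm. It stands on four round legs of 70 mm diameter, each leg's bounding box inset 22 mm from the nearest pair of top edges, running from the floor to the underside of the top.

B is a four-legged stool. The seat is 323×250 mm, 41 mm thick, top at z = 404 mm. It stands on four square legs, each 48×48 mm in cross-section, from z = 0 to the seat underside, each flush with a corner of the seat.

C is a fence section. Two 72×72 mm posts, 1144 mm tall, stand on the floor with a clear span of 1518 mm between their inner faces. Two horizontal rails of 72×96 mm section span the gap between the posts with their undersides at z = 212 mm and z = 971 mm, flush with the posts' −y face. 7 pickets, each 70 mm wide, 21 mm thick and 1095 mm tall, are fixed to the +y face of the rails with their bottoms at z = 44 mm, evenly spaced across the span with equal gaps (rounded down to the nearest mm) at the −x end and between each pair — any rounding remainder accumulates at the +x end.

The stool is on top of the table. The fence section is on the floor beside the table on its −x side.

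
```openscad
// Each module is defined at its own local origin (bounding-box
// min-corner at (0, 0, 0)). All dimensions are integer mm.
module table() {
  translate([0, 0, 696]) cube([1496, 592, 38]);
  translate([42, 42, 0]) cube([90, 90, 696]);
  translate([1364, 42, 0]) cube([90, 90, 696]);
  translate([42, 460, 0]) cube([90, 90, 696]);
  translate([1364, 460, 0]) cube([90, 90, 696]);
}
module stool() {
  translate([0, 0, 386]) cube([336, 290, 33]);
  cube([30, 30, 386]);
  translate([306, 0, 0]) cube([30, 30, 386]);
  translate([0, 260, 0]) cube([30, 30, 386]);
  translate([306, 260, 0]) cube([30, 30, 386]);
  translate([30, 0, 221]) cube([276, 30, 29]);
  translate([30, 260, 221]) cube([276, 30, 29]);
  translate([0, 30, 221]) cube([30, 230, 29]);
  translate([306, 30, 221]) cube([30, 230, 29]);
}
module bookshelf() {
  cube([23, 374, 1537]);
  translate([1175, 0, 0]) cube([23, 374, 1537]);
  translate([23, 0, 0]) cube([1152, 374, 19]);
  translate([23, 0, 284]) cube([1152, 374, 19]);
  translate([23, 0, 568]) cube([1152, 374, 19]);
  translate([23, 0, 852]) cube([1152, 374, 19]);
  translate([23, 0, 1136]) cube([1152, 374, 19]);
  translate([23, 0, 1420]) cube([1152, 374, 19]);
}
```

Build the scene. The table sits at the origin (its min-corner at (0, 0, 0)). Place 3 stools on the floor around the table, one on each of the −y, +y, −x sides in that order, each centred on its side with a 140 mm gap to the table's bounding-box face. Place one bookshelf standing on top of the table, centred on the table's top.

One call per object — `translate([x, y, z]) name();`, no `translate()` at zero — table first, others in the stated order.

table();
translate([580, -430, 0]) stool();
translate([580, 732, 0]) stool();
translate([-476, 151, 0]) stool();
translate([149, 109, 734]) bookshelf();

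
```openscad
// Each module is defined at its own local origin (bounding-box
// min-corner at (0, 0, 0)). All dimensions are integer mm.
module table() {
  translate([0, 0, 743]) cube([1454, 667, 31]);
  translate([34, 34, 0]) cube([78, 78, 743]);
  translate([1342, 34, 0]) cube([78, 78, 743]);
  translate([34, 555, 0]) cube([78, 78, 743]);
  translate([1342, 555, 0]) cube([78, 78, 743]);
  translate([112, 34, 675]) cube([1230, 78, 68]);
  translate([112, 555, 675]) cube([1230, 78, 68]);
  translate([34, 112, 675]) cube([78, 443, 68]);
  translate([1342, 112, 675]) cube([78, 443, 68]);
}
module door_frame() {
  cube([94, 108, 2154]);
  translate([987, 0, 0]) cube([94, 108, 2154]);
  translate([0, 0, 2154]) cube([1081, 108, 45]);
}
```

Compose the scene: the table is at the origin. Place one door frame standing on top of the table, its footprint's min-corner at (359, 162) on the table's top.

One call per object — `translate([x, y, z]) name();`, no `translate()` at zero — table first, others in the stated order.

table();
translate([359, 162, 774]) door_frame();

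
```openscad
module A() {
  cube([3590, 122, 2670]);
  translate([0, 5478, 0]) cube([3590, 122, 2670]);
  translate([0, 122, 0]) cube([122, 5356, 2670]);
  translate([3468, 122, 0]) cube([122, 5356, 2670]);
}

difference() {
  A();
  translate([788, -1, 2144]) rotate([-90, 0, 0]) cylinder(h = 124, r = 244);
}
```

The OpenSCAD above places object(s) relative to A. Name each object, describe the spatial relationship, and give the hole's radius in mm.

The subtracted cylinder has r = 244 mm.

A is a house frame. The house frame has a circular hole through its front wall. The hole's radius is 244 mm.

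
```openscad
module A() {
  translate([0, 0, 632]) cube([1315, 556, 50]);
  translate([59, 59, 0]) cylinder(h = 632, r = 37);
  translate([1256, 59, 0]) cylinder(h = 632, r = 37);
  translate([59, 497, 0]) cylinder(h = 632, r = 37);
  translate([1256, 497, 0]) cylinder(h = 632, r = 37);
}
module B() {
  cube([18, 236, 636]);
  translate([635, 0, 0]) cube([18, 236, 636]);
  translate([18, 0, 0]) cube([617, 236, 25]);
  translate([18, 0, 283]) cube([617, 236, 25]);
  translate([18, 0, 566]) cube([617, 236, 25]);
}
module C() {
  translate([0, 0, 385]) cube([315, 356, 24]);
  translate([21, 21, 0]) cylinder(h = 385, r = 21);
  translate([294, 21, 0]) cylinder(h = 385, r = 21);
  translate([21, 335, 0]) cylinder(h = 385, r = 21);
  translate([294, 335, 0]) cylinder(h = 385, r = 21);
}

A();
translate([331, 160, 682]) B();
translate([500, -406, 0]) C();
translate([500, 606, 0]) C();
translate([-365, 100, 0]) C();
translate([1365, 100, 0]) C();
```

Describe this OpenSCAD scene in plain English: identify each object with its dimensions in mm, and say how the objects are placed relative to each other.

A is a table: top 1315 mm (x) × 556 mm (y), 50 mm thick, upper face at z = 682 mm, on four round legs of 74 mm diameter, each leg's bounding box inset 22 mm from the nearest pair of top edges, running from z = 0 to the bottom of the top.

B is a bookshelf 653 mm wide overall, 236 mm deep and 636 mm tall. The two sides are 18 mm thick vertical panels. 3 horizontal shelves of 25 mm thickness span between the inner faces of the sides; the lowest shelf sits on the floor and shelves are stacked with a clear vertical gap of 258 mm between each pair.

C is a four-legged stool. The seat is 315×356 mm, 24 mm thick, top at z = 409 mm. It stands on four round legs, each 42 mm in diameter, from z = 0 to the seat underside, each leg's axis is inset half a diameter from the nearest pair of seat edges (so the leg's bounding box is flush with the corner).

The bookshelf is on top of the table, centred. Four stools sit around the table at the −y, +y, −x, +x sides.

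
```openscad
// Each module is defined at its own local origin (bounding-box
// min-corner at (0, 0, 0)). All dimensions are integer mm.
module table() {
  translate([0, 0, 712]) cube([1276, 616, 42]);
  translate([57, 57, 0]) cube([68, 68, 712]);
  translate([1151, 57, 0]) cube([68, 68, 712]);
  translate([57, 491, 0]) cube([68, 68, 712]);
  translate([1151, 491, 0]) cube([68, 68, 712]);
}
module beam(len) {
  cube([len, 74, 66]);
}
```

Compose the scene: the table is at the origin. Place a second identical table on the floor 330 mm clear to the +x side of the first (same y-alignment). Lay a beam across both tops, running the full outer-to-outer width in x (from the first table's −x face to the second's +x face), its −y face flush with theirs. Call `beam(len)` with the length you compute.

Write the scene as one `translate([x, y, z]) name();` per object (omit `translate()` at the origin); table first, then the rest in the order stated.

table();
translate([1606, 0, 0]) table();
translate([0, 0, 754]) beam(2882);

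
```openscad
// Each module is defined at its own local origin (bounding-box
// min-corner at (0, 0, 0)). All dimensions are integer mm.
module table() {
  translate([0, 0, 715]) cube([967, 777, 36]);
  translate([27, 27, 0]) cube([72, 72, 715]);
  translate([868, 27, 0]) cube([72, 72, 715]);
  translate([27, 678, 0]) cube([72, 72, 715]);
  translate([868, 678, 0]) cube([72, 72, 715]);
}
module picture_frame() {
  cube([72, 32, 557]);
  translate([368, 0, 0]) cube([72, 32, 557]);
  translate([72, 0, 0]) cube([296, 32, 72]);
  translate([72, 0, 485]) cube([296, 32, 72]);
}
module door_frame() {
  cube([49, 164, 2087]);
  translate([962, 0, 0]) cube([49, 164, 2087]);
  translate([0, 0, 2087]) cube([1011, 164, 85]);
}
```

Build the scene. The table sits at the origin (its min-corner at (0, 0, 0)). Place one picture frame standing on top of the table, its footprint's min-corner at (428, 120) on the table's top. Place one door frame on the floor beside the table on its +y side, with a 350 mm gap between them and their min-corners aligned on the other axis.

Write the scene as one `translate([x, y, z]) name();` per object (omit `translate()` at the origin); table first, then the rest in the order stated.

table();
translate([428, 120, 751]) picture_frame();
translate([0, 1127, 0]) door_frame();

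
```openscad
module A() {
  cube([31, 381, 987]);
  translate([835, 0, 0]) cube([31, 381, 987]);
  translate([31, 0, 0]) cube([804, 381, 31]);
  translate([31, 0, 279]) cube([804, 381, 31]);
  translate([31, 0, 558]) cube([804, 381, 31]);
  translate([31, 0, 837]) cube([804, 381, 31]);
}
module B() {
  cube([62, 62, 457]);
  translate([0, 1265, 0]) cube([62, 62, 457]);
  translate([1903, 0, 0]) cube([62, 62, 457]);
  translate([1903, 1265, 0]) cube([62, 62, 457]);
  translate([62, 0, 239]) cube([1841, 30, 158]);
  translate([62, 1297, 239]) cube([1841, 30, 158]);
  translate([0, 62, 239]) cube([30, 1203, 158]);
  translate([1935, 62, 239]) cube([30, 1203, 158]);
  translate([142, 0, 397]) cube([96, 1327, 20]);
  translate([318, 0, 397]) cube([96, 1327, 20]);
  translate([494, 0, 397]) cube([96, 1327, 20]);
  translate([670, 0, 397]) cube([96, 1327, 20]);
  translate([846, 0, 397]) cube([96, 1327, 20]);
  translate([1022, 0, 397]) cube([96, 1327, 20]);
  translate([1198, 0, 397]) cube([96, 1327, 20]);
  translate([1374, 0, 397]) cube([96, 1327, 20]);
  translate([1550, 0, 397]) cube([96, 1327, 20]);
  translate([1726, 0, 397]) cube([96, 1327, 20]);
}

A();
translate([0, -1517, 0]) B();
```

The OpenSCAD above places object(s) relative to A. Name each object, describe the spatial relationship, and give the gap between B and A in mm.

The bed frame's nearest face is 190 mm from the bookshelf's −y face.

A is a bookshelf. B is a bed frame. The bed frame is on the floor beside the bookshelf on its −y side. The gap between the bed frame and the bookshelf is 190 mm.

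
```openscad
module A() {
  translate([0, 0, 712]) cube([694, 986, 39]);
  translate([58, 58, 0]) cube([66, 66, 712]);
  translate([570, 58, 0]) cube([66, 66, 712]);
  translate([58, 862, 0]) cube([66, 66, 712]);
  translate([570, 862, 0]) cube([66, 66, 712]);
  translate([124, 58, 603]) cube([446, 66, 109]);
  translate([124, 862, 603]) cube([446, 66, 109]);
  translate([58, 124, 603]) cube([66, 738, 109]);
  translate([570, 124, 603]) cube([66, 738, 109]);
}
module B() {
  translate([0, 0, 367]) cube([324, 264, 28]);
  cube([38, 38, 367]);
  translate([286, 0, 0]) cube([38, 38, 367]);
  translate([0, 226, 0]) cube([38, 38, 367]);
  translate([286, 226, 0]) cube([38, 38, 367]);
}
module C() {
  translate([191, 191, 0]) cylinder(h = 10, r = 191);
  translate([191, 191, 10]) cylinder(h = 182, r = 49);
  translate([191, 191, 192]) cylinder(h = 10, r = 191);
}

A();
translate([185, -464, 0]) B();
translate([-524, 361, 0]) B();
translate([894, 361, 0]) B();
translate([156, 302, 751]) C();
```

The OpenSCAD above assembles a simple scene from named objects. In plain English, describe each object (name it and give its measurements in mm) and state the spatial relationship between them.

A is a rectangular dining table. The top is 694×986×39 mm with its upper surface at z = 751 mm. It stands on four 66×66 mm square legs, each inset 58 mm from the nearest pair of top edges, running from the floor to the underside of the top. Four apron rails, 66 mm thick and 109 mm tall, run between adjacent legs with their top edges flush with the underside of the top and their outer faces flush with the legs' outer faces.

B is a simple wooden stool: a rectangular seat 324 mm (x) by 264 mm (y), 28 mm thick, top face at z = 395 mm, on four square legs, each 38×38 mm in cross-section. The legs rest on z = 0, each flush with a corner of the seat.

C is a spool: two coaxial disc flanges of radius 191 mm and thickness 10 mm, joined by a core cylinder of radius 49 mm and height 182 mm. The lower flange rests on z = 0 and the three cylinders share a vertical axis.

Three stools sit around the table at the −y, −x, +x sides. The spool is on top of the table, centred.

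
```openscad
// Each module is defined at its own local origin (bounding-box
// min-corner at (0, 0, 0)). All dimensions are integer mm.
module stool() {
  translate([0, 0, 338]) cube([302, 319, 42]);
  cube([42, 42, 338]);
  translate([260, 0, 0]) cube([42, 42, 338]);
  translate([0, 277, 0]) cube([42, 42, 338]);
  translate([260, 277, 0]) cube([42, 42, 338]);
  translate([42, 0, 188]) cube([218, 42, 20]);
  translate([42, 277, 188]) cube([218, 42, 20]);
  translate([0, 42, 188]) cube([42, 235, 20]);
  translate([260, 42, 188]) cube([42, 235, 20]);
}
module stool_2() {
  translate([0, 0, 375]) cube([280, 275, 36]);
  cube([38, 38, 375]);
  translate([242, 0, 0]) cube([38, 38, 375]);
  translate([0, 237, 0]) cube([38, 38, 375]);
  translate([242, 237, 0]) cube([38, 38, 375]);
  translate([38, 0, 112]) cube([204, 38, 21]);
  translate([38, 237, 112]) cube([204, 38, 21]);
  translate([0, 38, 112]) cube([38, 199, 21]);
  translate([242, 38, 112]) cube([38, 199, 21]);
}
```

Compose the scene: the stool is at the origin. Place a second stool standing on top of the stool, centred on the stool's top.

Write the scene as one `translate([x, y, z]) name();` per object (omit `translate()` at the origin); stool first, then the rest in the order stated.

stool();
translate([11, 22, 380]) stool_2();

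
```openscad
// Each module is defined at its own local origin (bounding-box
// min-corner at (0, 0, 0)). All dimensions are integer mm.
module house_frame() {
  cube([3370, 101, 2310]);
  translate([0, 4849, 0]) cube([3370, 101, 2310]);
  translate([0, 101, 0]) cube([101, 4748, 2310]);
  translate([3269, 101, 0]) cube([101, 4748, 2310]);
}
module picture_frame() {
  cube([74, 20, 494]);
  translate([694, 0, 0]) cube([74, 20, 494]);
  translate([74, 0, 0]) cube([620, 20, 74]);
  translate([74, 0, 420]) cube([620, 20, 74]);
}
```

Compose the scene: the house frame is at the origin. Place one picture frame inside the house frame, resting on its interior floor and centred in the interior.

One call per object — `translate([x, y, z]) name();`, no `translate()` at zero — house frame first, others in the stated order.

house_frame();
translate([1301, 2465, 0]) picture_frame();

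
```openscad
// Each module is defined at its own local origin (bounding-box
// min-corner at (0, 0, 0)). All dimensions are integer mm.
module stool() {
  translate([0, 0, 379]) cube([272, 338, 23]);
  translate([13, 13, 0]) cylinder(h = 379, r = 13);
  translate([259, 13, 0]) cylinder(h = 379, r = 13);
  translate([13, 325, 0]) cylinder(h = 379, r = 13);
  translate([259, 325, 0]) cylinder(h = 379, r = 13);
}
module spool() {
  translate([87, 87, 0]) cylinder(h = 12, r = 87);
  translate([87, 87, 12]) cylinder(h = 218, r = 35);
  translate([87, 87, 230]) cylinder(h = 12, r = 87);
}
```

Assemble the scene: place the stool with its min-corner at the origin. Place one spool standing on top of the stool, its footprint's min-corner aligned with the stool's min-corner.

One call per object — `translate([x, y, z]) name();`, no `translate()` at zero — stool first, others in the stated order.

stool();
translate([0, 0, 402]) spool();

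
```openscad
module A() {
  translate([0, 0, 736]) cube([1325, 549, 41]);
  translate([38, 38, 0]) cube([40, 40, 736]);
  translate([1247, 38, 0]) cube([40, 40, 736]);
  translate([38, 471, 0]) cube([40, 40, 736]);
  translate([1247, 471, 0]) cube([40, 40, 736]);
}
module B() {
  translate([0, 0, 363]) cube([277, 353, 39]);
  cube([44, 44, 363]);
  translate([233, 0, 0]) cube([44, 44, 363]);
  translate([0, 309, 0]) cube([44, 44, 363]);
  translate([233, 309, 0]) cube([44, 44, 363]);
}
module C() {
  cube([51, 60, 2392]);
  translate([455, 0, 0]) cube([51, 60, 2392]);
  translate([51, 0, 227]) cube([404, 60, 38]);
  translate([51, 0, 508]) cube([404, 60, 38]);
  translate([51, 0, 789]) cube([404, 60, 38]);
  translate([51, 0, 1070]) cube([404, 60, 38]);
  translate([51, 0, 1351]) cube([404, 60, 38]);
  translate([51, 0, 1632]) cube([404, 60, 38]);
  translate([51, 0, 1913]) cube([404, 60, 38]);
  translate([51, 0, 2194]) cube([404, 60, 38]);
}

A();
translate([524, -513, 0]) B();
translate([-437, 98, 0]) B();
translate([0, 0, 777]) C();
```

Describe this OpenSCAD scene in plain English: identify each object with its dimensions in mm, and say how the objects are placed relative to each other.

A is a rectangular dining table. The top is 1325×549×41 mm with its upper surface at z = 777 mm. It stands on four 40×40 mm square legs, each inset 38 mm from the nearest pair of top edges, running from the floor to the underside of the top.

B is a simple wooden stool: a rectangular seat 277 mm (x) by 353 mm (y), 39 mm thick, top face at z = 402 mm, on four square legs, each 44×44 mm in cross-section. The legs rest on z = 0, each flush with a corner of the seat.

C is a wooden ladder with two side rails of 51×60 mm section and 2392 mm height, set 506 mm apart overall. Between them run 8 rectangular rungs (60 mm deep, 38 mm thick), front faces flush with the rails' −y face. The bottom of the first rung is 227 mm above the floor and each subsequent rung is 281 mm higher than the one below.

Two stools sit around the table at the −y, −x sides. The ladder is on top of the table.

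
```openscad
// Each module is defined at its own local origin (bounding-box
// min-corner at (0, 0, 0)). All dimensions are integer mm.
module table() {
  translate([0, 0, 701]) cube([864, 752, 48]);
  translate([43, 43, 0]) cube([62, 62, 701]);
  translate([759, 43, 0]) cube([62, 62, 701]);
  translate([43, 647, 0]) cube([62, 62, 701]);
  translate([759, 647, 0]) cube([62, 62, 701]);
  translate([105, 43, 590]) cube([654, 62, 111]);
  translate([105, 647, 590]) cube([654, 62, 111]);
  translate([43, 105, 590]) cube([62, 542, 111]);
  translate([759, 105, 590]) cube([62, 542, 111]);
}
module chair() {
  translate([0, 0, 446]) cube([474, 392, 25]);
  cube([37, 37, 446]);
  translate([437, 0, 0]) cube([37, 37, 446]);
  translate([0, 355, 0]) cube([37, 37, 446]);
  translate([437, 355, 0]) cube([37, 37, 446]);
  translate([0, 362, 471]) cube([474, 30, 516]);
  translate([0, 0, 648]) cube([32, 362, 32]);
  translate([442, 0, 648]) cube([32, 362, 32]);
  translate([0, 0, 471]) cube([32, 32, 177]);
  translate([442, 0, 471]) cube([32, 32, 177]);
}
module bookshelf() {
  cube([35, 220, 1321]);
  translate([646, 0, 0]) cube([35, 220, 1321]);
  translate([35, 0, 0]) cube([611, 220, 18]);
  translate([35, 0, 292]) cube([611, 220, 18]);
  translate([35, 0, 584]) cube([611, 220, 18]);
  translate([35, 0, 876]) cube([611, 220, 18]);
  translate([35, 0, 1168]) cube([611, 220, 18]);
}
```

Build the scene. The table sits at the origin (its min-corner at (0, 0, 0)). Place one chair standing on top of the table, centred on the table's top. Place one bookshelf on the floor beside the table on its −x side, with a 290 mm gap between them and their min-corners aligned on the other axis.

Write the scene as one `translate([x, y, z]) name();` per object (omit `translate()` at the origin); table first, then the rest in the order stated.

table();
translate([195, 180, 749]) chair();
translate([-971, 0, 0]) bookshelf();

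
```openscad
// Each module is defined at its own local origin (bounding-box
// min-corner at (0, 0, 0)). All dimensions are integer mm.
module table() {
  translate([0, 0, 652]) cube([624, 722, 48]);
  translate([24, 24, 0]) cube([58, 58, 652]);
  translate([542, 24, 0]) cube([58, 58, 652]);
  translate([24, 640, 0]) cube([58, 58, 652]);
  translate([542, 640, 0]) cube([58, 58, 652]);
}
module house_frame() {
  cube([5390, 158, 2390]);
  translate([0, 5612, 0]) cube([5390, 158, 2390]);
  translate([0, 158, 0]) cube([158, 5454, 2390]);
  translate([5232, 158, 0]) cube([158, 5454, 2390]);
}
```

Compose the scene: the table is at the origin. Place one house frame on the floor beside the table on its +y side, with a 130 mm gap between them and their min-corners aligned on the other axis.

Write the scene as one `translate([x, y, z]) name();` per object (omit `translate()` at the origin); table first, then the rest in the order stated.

table();
translate([0, 852, 0]) house_frame();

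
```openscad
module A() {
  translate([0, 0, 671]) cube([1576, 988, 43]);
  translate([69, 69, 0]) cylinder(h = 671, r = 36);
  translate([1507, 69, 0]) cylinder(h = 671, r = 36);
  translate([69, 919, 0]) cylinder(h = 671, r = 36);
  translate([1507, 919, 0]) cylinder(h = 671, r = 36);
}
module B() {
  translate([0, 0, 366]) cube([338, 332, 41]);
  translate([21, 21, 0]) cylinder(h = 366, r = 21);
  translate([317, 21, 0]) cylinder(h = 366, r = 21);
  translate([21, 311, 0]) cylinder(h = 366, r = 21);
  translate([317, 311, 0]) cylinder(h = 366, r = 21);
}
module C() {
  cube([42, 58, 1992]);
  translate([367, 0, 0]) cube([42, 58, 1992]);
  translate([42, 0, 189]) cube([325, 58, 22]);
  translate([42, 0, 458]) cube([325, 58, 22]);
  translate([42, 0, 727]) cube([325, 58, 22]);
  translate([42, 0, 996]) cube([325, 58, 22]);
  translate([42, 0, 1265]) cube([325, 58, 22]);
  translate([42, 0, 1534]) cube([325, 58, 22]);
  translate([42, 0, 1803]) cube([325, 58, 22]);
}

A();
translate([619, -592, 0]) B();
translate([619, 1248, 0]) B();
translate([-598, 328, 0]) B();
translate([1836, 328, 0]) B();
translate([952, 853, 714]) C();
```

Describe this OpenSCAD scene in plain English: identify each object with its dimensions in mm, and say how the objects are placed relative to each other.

A is a table with a 1576×988 mm rectangular top, 43 mm thick, top surface at z = 714 mm, supported by four round legs of 72 mm diameter, each leg's bounding box inset 33 mm from the nearest pair of top edges, running from the floor.

B is a simple wooden stool: a rectangular seat 338 mm (x) by 332 mm (y), 41 mm thick, top face at z = 407 mm, on four round legs, each 42 mm in diameter. The legs rest on z = 0, each leg's axis is inset half a diameter from the nearest pair of seat edges (so the leg's bounding box is flush with the corner).

C is a straight ladder. Two 42×58 mm vertical rails, 1992 mm tall, stand 409 mm apart (outside-to-outside) with their front faces coplanar on the −y side. 7 rungs, each 58 mm deep and 22 mm tall, span between the inner faces of the rails, front faces flush with the rails. The lowest rung's underside is at z = 189 mm and rungs are spaced 269 mm apart (underside to underside).

Four stools sit around the table at the −y, +y, −x, +x sides. The ladder is on top of the table.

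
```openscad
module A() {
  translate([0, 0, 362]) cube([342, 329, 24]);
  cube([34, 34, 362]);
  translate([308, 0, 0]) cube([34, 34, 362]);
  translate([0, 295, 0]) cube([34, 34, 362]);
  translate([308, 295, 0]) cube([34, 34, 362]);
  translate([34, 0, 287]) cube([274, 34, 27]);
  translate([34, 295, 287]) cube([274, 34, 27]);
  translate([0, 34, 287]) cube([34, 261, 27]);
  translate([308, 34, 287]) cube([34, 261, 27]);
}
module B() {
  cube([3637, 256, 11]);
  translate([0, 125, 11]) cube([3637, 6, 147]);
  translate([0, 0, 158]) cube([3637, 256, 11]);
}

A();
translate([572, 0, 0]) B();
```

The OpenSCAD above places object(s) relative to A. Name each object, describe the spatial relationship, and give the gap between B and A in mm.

The I-beam's nearest face is 230 mm from the stool's +x face.

A is a stool. B is an I-beam. The I-beam is on the floor beside the stool on its +x side. The gap between the I-beam and the stool is 230 mm.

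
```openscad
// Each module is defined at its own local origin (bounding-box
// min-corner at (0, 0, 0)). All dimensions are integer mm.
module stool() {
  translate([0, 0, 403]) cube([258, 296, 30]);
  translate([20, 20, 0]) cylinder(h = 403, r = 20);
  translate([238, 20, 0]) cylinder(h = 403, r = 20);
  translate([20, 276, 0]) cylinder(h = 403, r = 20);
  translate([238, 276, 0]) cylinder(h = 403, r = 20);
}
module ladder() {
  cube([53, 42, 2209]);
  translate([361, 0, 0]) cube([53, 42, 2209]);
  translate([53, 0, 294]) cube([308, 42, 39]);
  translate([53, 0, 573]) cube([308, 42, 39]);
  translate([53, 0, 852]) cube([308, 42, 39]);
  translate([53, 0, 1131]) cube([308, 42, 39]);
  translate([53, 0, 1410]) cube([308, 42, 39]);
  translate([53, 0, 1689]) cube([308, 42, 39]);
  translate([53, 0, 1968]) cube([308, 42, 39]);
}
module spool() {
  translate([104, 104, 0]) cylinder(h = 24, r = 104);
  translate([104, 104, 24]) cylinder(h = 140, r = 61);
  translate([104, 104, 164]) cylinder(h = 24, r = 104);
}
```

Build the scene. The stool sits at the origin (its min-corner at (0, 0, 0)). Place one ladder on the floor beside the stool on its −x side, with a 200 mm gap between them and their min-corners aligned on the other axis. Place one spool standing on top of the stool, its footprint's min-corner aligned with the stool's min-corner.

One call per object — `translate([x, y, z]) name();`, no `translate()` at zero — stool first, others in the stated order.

stool();
translate([-614, 0, 0]) ladder();
translate([0, 0, 433]) spool();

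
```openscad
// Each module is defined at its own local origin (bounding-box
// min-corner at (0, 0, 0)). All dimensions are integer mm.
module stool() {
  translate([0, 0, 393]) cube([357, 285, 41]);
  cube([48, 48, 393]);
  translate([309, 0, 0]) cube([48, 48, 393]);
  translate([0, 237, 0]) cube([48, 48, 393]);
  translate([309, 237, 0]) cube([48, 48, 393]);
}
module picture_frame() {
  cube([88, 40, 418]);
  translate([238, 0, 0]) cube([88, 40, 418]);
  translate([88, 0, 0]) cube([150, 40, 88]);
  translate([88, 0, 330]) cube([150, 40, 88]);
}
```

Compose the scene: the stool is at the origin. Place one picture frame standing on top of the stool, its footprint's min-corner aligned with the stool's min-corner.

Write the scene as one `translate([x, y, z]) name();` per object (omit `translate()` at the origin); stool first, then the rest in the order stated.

stool();
translate([0, 0, 434]) picture_frame();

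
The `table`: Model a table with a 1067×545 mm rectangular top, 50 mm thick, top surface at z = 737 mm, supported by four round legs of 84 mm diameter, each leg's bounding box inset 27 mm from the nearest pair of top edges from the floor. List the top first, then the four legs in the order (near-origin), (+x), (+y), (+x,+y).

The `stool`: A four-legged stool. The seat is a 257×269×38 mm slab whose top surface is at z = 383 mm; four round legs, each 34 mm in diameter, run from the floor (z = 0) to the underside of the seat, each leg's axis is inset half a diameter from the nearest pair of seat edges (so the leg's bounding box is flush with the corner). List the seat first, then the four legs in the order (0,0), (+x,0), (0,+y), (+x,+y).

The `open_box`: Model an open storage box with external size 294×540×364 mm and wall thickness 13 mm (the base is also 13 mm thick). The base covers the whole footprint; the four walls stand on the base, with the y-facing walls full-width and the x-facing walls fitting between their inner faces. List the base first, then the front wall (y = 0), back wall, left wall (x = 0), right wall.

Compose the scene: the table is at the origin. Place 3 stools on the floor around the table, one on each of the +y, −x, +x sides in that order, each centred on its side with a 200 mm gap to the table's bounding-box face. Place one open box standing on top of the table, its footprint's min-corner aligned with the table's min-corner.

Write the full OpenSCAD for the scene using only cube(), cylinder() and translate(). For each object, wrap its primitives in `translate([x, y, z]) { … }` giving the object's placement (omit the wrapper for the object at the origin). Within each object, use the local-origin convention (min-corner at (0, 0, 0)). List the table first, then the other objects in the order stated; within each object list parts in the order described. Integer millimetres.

translate([0, 0, 687]) cube([1067, 545, 50]);
translate([69, 69, 0]) cylinder(h = 687, r = 42);
translate([998, 69, 0]) cylinder(h = 687, r = 42);
translate([69, 476, 0]) cylinder(h = 687, r = 42);
translate([998, 476, 0]) cylinder(h = 687, r = 42);
translate([405, 745, 0]) {
  translate([0, 0, 345]) cube([257, 269, 38]);
  translate([17, 17, 0]) cylinder(h = 345, r = 17);
  translate([240, 17, 0]) cylinder(h = 345, r = 17);
  translate([17, 252, 0]) cylinder(h = 345, r = 17);
  translate([240, 252, 0]) cylinder(h = 345, r = 17);
}
translate([-457, 138, 0]) {
  translate([0, 0, 345]) cube([257, 269, 38]);
  translate([17, 17, 0]) cylinder(h = 345, r = 17);
  translate([240, 17, 0]) cylinder(h = 345, r = 17);
  translate([17, 252, 0]) cylinder(h = 345, r = 17);
  translate([240, 252, 0]) cylinder(h = 345, r = 17);
}
translate([1267, 138, 0]) {
  translate([0, 0, 345]) cube([257, 269, 38]);
  translate([17, 17, 0]) cylinder(h = 345, r = 17);
  translate([240, 17, 0]) cylinder(h = 345, r = 17);
  translate([17, 252, 0]) cylinder(h = 345, r = 17);
  translate([240, 252, 0]) cylinder(h = 345, r = 17);
}
translate([0, 0, 737]) {
  cube([294, 540, 13]);
  translate([0, 0, 13]) cube([294, 13, 351]);
  translate([0, 527, 13]) cube([294, 13, 351]);
  translate([0, 13, 13]) cube([13, 514, 351]);
  translate([281, 13, 13]) cube([13, 514, 351]);
}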